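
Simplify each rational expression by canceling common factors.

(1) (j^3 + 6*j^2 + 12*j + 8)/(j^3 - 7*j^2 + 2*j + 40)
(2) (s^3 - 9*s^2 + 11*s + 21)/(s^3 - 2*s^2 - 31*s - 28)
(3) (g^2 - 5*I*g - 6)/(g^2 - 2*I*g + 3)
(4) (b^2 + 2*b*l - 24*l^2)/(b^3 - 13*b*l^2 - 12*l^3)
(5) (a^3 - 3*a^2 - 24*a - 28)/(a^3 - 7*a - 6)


(1) = (j^2 + 4*j + 4)/(j^2 - 9*j + 20)
(2) = (s - 3)/(s + 4)
(3) = (g - 2*I)/(g + I)
(4) = (b + 6*l)/(b^2 + 4*b*l + 3*l^2)
(5) = (a^2 - 5*a - 14)/(a^2 - 2*a - 3)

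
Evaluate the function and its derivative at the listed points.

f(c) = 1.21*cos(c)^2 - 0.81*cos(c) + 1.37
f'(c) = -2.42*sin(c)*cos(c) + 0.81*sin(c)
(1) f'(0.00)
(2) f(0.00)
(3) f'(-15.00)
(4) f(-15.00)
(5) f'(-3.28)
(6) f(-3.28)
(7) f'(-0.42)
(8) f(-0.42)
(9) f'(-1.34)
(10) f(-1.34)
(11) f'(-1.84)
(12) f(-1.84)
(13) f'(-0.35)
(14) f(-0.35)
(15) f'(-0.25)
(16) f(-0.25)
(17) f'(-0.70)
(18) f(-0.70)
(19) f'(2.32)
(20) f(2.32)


(1) = 0.00
(2) = 1.77
(3) = -1.72
(4) = 2.68
(5) = 0.44
(6) = 3.36
(7) = 0.57
(8) = 1.64
(9) = -0.25
(10) = 1.25
(11) = -1.40
(12) = 1.67
(13) = 0.50
(14) = 1.68
(15) = 0.38
(16) = 1.72
(17) = 0.67
(18) = 1.46
(19) = 1.80
(20) = 2.48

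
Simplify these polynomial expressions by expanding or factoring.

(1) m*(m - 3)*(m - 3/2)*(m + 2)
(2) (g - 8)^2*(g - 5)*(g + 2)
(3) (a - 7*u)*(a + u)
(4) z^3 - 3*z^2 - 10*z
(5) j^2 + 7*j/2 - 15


(1) = m^4 - 5*m^3/2 - 9*m^2/2 + 9*m
(2) = g^4 - 19*g^3 + 102*g^2 - 32*g - 640
(3) = a^2 - 6*a*u - 7*u^2
(4) = z*(z - 5)*(z + 2)
(5) = (j - 5/2)*(j + 6)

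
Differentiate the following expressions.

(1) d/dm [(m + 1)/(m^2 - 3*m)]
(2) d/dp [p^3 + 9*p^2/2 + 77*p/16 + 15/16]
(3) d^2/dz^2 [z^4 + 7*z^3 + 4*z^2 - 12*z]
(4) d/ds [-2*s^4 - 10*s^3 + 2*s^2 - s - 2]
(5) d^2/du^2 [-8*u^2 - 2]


(1) = (-m^2 - 2*m + 3)/(m^2*(m^2 - 6*m + 9))
(2) = 3*p^2 + 9*p + 77/16
(3) = 12*z^2 + 42*z + 8
(4) = -8*s^3 - 30*s^2 + 4*s - 1
(5) = -16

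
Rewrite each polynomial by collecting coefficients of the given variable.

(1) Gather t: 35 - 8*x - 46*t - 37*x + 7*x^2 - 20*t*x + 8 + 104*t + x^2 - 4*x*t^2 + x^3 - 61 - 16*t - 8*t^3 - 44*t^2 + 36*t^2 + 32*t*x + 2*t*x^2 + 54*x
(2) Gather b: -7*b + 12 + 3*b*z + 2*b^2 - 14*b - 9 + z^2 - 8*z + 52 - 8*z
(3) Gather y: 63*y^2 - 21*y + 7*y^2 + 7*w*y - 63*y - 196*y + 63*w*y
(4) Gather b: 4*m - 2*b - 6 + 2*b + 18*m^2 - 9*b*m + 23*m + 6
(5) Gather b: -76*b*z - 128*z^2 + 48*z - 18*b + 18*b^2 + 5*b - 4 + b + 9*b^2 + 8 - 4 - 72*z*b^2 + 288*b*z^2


(1) = -8*t^3 + t^2*(-4*x - 8) + t*(2*x^2 + 12*x + 42) + x^3 + 8*x^2 + 9*x - 18
(2) = 2*b^2 + b*(3*z - 21) + z^2 - 16*z + 55
(3) = 70*y^2 + y*(70*w - 280)
(4) = -9*b*m + 18*m^2 + 27*m
(5) = b^2*(27 - 72*z) + b*(288*z^2 - 76*z - 12) - 128*z^2 + 48*z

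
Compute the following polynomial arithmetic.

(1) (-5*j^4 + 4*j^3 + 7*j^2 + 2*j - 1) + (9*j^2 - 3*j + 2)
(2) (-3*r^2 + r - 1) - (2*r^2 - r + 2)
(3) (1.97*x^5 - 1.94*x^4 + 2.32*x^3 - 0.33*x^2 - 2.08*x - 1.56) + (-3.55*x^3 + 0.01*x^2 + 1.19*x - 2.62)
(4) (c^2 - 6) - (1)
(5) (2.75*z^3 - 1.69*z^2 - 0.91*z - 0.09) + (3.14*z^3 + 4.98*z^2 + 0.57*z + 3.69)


(1) = -5*j^4 + 4*j^3 + 16*j^2 - j + 1
(2) = -5*r^2 + 2*r - 3
(3) = 1.97*x^5 - 1.94*x^4 - 1.23*x^3 - 0.32*x^2 - 0.89*x - 4.18
(4) = c^2 - 7
(5) = 5.89*z^3 + 3.29*z^2 - 0.34*z + 3.6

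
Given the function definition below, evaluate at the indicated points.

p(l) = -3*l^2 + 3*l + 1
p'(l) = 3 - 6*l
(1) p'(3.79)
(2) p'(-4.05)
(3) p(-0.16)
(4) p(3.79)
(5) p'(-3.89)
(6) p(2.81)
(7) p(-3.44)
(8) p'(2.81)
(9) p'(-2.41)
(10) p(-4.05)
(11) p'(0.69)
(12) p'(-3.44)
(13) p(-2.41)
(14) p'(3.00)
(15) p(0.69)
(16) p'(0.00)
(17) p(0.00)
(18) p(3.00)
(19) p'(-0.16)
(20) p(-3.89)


(1) = -19.74
(2) = 27.30
(3) = 0.44
(4) = -30.72
(5) = 26.34
(6) = -14.26
(7) = -44.82
(8) = -13.86
(9) = 17.46
(10) = -60.36
(11) = -1.14
(12) = 23.64
(13) = -23.65
(14) = -15.00
(15) = 1.64
(16) = 3.00
(17) = 1.00
(18) = -17.00
(19) = 3.96
(20) = -56.07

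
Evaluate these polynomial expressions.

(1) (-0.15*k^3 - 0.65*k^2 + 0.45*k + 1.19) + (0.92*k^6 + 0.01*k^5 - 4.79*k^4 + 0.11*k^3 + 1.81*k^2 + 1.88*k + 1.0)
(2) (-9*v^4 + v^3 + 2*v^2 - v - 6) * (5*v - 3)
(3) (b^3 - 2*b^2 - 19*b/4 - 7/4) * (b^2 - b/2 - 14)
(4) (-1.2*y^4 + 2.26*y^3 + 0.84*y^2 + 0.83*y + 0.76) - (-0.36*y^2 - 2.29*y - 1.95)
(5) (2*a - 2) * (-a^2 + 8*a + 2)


(1) = 0.92*k^6 + 0.01*k^5 - 4.79*k^4 - 0.04*k^3 + 1.16*k^2 + 2.33*k + 2.19
(2) = -45*v^5 + 32*v^4 + 7*v^3 - 11*v^2 - 27*v + 18
(3) = b^5 - 5*b^4/2 - 71*b^3/4 + 229*b^2/8 + 539*b/8 + 49/2
(4) = -1.2*y^4 + 2.26*y^3 + 1.2*y^2 + 3.12*y + 2.71
(5) = -2*a^3 + 18*a^2 - 12*a - 4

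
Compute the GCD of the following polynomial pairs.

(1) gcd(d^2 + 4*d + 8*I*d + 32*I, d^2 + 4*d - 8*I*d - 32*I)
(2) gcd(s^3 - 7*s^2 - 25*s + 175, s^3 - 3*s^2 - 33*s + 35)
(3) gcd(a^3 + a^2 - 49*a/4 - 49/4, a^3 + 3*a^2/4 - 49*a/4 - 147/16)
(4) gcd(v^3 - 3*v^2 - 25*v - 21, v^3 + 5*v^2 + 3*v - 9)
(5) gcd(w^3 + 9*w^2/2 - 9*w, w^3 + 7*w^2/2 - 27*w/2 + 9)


(1) = d + 4
(2) = s^2 - 2*s - 35
(3) = a^2 - 49/4
(4) = v + 3
(5) = w^2 + 9*w/2 - 9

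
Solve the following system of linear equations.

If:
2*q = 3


Then:
q = 3/2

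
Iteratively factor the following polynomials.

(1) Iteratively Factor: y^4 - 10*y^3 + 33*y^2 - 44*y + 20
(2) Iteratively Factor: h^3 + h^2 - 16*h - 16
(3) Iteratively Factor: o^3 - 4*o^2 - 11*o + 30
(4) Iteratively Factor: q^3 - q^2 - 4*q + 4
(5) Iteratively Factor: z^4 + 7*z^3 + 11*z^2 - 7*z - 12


(1) = (y - 5)*(y^3 - 5*y^2 + 8*y - 4) = (y - 5)*(y - 2)*(y^2 - 3*y + 2) = (y - 5)*(y - 2)^2*(y - 1)
(2) = (h - 4)*(h^2 + 5*h + 4) = (h - 4)*(h + 4)*(h + 1)
(3) = (o - 5)*(o^2 + o - 6) = (o - 5)*(o - 2)*(o + 3)
(4) = (q + 2)*(q^2 - 3*q + 2) = (q - 2)*(q + 2)*(q - 1)
(5) = (z + 1)*(z^3 + 6*z^2 + 5*z - 12) = (z + 1)*(z + 3)*(z^2 + 3*z - 4) = (z - 1)*(z + 1)*(z + 3)*(z + 4)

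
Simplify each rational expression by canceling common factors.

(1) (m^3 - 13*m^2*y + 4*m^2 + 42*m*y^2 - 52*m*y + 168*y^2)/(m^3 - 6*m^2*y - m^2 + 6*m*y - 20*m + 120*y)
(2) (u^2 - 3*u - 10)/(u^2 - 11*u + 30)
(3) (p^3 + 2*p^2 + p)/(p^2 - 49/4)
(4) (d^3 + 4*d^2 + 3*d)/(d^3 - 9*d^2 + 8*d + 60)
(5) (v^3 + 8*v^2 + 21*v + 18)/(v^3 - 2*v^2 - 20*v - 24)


(1) = (m - 7*y)/(m - 5)
(2) = (u + 2)/(u - 6)
(3) = (4*p^3 + 8*p^2 + 4*p)/(4*p^2 - 49)
(4) = (d^3 + 4*d^2 + 3*d)/(d^3 - 9*d^2 + 8*d + 60)
(5) = (v^2 + 6*v + 9)/(v^2 - 4*v - 12)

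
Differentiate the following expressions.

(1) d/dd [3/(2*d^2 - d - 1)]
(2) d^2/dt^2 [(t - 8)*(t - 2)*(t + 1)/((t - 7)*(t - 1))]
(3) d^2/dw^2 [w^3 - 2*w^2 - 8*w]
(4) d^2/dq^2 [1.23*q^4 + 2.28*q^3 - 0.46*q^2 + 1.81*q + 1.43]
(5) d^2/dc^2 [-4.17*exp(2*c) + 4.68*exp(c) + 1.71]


(1) = 3*(1 - 4*d)/(-2*d^2 + d + 1)^2
(2) = 6*(-3*t^3 + 23*t^2 - 121*t + 269)/(t^6 - 24*t^5 + 213*t^4 - 848*t^3 + 1491*t^2 - 1176*t + 343)
(3) = 6*w - 4
(4) = 14.76*q^2 + 13.68*q - 0.92
(5) = (4.68 - 16.68*exp(c))*exp(c)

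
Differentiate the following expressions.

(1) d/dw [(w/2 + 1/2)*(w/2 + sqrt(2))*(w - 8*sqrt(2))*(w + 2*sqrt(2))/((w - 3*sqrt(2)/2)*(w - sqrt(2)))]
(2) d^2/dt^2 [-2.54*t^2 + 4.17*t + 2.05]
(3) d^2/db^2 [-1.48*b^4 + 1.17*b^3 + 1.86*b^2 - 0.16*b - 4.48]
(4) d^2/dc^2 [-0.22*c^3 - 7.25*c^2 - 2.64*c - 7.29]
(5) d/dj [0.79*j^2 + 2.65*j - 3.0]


(1) = (4*w^5 - 23*sqrt(2)*w^4 + 2*w^4 - 10*sqrt(2)*w^3 + 104*w^3 + 170*w^2 + 336*sqrt(2)*w^2 - 672*w + 208*sqrt(2)*w - 976 - 384*sqrt(2))/(4*(2*w^4 - 10*sqrt(2)*w^3 + 37*w^2 - 30*sqrt(2)*w + 18))
(2) = -5.08000000000000
(3) = -17.76*b^2 + 7.02*b + 3.72
(4) = -1.32*c - 14.5
(5) = 1.58*j + 2.65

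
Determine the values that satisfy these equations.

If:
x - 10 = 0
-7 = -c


Then:
c = 7
x = 10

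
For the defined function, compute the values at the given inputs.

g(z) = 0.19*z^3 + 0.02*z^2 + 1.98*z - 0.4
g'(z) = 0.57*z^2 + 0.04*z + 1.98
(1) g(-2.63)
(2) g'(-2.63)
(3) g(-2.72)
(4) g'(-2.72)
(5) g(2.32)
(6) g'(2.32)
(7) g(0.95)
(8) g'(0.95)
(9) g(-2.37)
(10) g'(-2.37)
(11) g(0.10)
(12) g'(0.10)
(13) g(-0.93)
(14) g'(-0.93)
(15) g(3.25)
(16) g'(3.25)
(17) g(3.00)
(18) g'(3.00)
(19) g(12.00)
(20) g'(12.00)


(1) = -8.93
(2) = 5.82
(3) = -9.46
(4) = 6.09
(5) = 6.67
(6) = 5.14
(7) = 1.66
(8) = 2.53
(9) = -7.51
(10) = 5.09
(11) = -0.20
(12) = 1.99
(13) = -2.38
(14) = 2.44
(15) = 12.77
(16) = 8.13
(17) = 10.85
(18) = 7.23
(19) = 354.56
(20) = 84.54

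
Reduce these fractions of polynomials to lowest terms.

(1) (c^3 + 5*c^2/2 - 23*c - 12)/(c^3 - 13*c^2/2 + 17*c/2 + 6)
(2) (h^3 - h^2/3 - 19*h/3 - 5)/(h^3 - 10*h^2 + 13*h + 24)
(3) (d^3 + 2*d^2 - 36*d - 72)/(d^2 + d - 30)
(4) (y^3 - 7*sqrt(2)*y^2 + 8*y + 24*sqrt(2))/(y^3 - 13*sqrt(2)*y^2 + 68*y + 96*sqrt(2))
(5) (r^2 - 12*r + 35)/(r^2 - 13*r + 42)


(1) = (c + 6)/(c - 3)
(2) = (3*h + 5)/(3*h - 24)
(3) = (d^2 - 4*d - 12)/(d - 5)
(4) = (y - 2*sqrt(2))/(y - 8*sqrt(2))
(5) = (r - 5)/(r - 6)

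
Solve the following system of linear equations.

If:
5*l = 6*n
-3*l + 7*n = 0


Then:
l = 0
n = 0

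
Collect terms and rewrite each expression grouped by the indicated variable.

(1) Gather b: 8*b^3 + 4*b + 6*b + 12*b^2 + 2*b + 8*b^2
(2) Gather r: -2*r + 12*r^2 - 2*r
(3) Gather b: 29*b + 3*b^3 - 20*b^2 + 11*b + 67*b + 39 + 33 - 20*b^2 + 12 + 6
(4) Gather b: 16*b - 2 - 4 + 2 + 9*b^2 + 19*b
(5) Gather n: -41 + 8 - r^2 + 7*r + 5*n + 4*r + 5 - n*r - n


(1) = 8*b^3 + 20*b^2 + 12*b
(2) = 12*r^2 - 4*r
(3) = 3*b^3 - 40*b^2 + 107*b + 90
(4) = 9*b^2 + 35*b - 4
(5) = n*(4 - r) - r^2 + 11*r - 28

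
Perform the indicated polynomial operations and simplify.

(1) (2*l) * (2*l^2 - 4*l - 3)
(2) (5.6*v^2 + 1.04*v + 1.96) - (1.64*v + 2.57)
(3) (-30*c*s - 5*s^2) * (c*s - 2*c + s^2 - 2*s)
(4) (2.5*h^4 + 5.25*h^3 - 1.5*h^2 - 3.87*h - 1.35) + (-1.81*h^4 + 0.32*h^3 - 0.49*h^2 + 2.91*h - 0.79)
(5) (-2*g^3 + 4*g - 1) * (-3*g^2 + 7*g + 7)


(1) = 4*l^3 - 8*l^2 - 6*l
(2) = 5.6*v^2 - 0.6*v - 0.61
(3) = -30*c^2*s^2 + 60*c^2*s - 35*c*s^3 + 70*c*s^2 - 5*s^4 + 10*s^3
(4) = 0.69*h^4 + 5.57*h^3 - 1.99*h^2 - 0.96*h - 2.14
(5) = 6*g^5 - 14*g^4 - 26*g^3 + 31*g^2 + 21*g - 7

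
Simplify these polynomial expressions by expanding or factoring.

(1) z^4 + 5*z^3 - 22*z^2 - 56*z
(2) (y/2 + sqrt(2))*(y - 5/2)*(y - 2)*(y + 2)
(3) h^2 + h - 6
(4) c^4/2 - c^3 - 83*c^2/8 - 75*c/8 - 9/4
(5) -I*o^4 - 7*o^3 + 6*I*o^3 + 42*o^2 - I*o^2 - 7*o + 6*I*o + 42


(1) = z*(z - 4)*(z + 2)*(z + 7)
(2) = y^4/2 - 5*y^3/4 + sqrt(2)*y^3 - 5*sqrt(2)*y^2/2 - 2*y^2 - 4*sqrt(2)*y + 5*y + 10*sqrt(2)
(3) = (h - 2)*(h + 3)
(4) = (c/2 + 1/4)*(c - 6)*(c + 1/2)*(c + 3)
(5) = (o - 6)*(o - 7*I)*(o - I)*(-I*o + 1)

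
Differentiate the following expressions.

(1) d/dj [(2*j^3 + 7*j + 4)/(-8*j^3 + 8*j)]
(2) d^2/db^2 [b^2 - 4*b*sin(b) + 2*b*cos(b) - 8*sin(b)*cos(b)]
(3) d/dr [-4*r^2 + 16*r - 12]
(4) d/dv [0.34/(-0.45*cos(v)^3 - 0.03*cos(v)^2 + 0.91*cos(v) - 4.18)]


(1) = (9*j^3 + 6*j^2 - 2)/(4*j^2*(j^4 - 2*j^2 + 1))
(2) = 4*b*sin(b) - 2*b*cos(b) - 4*sin(b) + 16*sin(2*b) - 8*cos(b) + 2
(3) = 16 - 8*r
(4) = (-0.459*cos(v)^2 - 0.0204*cos(v) + 0.3094)*sin(v)/(0.45*cos(v)^3 + 0.03*cos(v)^2 - 0.91*cos(v) + 4.18)^2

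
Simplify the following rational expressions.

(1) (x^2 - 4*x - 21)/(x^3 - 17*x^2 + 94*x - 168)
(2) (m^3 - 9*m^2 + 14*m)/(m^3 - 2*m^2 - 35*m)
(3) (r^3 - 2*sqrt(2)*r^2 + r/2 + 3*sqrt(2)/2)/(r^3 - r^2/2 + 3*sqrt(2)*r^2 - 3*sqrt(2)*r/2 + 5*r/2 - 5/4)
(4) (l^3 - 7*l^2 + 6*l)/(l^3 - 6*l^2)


(1) = (x + 3)/(x^2 - 10*x + 24)
(2) = (m - 2)/(m + 5)
(3) = (8*r^2 - 20*sqrt(2)*r + 24)/(8*r^2 + r*(-4 + 20*sqrt(2)) - 10*sqrt(2))
(4) = (l - 1)/l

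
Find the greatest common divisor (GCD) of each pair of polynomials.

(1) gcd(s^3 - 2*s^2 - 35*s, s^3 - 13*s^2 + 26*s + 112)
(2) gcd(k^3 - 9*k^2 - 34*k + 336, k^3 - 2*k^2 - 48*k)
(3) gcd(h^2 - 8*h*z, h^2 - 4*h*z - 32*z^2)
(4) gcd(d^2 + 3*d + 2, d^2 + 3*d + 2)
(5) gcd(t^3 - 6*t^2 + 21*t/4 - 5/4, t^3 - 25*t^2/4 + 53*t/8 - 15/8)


(1) = gcd(s*(s - 7)*(s + 5), (s - 8)*(s - 7)*(s + 2)) = s - 7
(2) = gcd((k - 8)*(k - 7)*(k + 6), k*(k - 8)*(k + 6)) = k^2 - 2*k - 48
(3) = -h + 8*z
(4) = d^2 + 3*d + 2
(5) = t^2 - 11*t/2 + 5/2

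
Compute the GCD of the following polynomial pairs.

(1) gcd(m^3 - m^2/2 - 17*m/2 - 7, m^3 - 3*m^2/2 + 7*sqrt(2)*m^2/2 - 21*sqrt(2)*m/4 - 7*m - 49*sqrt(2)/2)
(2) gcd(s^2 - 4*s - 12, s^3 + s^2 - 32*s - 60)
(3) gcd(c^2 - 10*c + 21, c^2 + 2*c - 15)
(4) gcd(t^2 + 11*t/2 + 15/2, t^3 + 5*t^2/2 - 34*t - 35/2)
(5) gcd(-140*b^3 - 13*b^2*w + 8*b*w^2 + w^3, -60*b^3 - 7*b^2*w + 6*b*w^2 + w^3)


(1) = gcd((m - 7/2)*(m + 1)*(m + 2), (m - 7/2)*(m + 2)*(m + 7*sqrt(2)/2)) = m^2 - 3*m/2 - 7
(2) = gcd((s - 6)*(s + 2), (s - 6)*(s + 2)*(s + 5)) = s^2 - 4*s - 12
(3) = c - 3
(4) = 1
(5) = 5*b + w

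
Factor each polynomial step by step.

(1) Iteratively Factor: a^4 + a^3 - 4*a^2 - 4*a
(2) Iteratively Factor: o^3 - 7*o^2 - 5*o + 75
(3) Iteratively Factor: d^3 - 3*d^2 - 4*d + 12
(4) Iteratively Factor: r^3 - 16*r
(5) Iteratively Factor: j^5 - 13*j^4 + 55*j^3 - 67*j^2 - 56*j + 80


(1) = (a + 1)*(a^3 - 4*a) = (a - 2)*(a + 1)*(a^2 + 2*a) = (a - 2)*(a + 1)*(a + 2)*(a)
(2) = (o - 5)*(o^2 - 2*o - 15) = (o - 5)^2*(o + 3)
(3) = (d + 2)*(d^2 - 5*d + 6) = (d - 3)*(d + 2)*(d - 2)
(4) = (r)*(r^2 - 16) = r*(r + 4)*(r - 4)
(5) = (j - 5)*(j^4 - 8*j^3 + 15*j^2 + 8*j - 16) = (j - 5)*(j - 1)*(j^3 - 7*j^2 + 8*j + 16) = (j - 5)*(j - 4)*(j - 1)*(j^2 - 3*j - 4) = (j - 5)*(j - 4)^2*(j - 1)*(j + 1)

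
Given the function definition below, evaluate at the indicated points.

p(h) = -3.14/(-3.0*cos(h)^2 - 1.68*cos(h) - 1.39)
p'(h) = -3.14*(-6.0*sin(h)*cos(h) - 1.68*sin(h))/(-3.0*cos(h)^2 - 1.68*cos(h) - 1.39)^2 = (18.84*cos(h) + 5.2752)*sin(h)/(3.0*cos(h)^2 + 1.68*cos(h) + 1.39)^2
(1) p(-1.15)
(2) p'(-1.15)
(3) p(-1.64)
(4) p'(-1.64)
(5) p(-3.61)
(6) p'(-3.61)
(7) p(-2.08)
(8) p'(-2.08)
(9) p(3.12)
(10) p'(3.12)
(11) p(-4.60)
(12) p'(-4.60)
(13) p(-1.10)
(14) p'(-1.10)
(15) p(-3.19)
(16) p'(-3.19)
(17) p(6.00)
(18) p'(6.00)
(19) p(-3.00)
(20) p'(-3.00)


(1) = 1.22
(2) = -1.78
(3) = 2.44
(4) = -2.39
(5) = 1.38
(6) = -1.00
(7) = 2.45
(8) = 2.07
(9) = 1.16
(10) = -0.04
(11) = 2.53
(12) = 2.05
(13) = 1.13
(14) = -1.61
(15) = 1.16
(16) = -0.09
(17) = 0.54
(18) = -0.20
(19) = 1.18
(20) = 0.27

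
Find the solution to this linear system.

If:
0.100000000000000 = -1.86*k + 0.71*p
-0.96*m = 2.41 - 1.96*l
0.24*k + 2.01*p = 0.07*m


Then:
k = 0.381720430107527*p - 0.0537634408602151
l = 14.7051631712593*p + 1.13930687482366
m = 30.0230414746544*p - 0.184331797235023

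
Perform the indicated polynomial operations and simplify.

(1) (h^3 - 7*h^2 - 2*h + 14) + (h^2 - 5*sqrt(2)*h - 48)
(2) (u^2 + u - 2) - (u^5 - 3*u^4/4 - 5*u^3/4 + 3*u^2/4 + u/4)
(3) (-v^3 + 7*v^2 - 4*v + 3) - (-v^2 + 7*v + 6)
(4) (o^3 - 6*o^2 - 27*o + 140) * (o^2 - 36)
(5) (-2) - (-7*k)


(1) = h^3 - 6*h^2 - 5*sqrt(2)*h - 2*h - 34
(2) = -u^5 + 3*u^4/4 + 5*u^3/4 + u^2/4 + 3*u/4 - 2
(3) = -v^3 + 8*v^2 - 11*v - 3
(4) = o^5 - 6*o^4 - 63*o^3 + 356*o^2 + 972*o - 5040
(5) = 7*k - 2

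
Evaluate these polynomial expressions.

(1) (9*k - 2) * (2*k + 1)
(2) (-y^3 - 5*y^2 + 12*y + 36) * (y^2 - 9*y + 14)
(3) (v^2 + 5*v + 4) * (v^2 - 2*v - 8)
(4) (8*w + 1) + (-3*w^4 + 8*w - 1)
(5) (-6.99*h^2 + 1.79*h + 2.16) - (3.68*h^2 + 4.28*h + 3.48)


(1) = 18*k^2 + 5*k - 2
(2) = -y^5 + 4*y^4 + 43*y^3 - 142*y^2 - 156*y + 504
(3) = v^4 + 3*v^3 - 14*v^2 - 48*v - 32
(4) = -3*w^4 + 16*w
(5) = -10.67*h^2 - 2.49*h - 1.32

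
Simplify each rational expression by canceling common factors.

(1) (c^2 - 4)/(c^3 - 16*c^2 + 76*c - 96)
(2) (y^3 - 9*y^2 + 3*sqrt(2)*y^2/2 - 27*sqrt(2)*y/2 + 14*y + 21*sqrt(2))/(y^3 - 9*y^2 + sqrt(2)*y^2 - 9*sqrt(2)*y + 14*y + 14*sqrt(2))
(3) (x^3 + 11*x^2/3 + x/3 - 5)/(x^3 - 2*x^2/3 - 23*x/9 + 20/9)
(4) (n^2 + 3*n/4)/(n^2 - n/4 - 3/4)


(1) = (c + 2)/(c^2 - 14*c + 48)
(2) = (2*y + 3*sqrt(2))/(2*y + 2*sqrt(2))
(3) = (3*x + 9)/(3*x - 4)
(4) = n/(n - 1)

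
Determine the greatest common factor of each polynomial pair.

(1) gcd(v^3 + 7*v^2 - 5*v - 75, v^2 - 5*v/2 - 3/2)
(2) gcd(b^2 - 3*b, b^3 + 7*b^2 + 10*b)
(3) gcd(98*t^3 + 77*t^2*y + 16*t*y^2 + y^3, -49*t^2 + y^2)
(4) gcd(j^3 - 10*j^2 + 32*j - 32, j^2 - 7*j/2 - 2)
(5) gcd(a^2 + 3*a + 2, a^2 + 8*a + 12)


(1) = v - 3
(2) = gcd(b*(b - 3), b*(b + 2)*(b + 5)) = b
(3) = gcd((2*t + y)*(7*t + y)^2, (-7*t + y)*(7*t + y)) = 7*t + y
(4) = j - 4
(5) = gcd((a + 1)*(a + 2), (a + 2)*(a + 6)) = a + 2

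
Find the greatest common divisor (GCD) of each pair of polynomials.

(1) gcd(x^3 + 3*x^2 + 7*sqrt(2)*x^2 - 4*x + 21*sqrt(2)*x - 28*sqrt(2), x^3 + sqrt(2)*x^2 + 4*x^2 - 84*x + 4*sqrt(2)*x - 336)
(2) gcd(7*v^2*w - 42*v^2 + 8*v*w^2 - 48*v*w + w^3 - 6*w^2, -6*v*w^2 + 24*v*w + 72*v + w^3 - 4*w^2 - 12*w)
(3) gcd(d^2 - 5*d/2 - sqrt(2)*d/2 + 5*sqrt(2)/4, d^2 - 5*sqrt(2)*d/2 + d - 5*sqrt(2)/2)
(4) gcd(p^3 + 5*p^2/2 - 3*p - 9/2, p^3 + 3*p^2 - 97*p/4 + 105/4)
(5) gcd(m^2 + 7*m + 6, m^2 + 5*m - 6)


(1) = x^2 + x*(4 + 7*sqrt(2)) + 28*sqrt(2)
(2) = w - 6
(3) = 1
(4) = gcd((p - 3/2)*(p + 1)*(p + 3), (p - 5/2)*(p - 3/2)*(p + 7)) = p - 3/2
(5) = m + 6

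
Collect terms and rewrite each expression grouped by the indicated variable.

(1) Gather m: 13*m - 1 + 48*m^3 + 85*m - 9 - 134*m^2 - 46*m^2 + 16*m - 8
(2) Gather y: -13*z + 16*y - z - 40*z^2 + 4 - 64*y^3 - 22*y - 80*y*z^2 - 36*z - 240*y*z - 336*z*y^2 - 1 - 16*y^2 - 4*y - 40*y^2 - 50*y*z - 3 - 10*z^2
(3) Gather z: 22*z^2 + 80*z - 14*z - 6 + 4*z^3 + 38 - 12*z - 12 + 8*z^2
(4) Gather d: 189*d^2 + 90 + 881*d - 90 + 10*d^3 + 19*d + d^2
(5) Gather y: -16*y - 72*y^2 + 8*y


(1) = 48*m^3 - 180*m^2 + 114*m - 18
(2) = -64*y^3 + y^2*(-336*z - 56) + y*(-80*z^2 - 290*z - 10) - 50*z^2 - 50*z
(3) = 4*z^3 + 30*z^2 + 54*z + 20
(4) = 10*d^3 + 190*d^2 + 900*d
(5) = -72*y^2 - 8*y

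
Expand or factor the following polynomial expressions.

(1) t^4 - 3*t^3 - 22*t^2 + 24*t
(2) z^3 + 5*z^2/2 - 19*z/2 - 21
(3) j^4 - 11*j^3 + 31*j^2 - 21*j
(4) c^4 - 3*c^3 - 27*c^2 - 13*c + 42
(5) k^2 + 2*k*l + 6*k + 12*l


(1) = t*(t - 6)*(t - 1)*(t + 4)
(2) = (z - 3)*(z + 2)*(z + 7/2)
(3) = j*(j - 7)*(j - 3)*(j - 1)
(4) = (c - 7)*(c - 1)*(c + 2)*(c + 3)
(5) = (k + 6)*(k + 2*l)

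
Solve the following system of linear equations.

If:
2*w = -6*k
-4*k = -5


Then:
k = 5/4
w = -15/4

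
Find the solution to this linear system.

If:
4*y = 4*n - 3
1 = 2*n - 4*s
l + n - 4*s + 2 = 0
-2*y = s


Then:
l = -23/10
n = 7/10
s = 1/10
y = -1/20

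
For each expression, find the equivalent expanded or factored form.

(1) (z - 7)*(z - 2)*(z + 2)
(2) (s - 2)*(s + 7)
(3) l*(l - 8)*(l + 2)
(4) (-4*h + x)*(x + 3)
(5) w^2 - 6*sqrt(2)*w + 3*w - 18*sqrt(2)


(1) = z^3 - 7*z^2 - 4*z + 28
(2) = s^2 + 5*s - 14
(3) = l^3 - 6*l^2 - 16*l
(4) = -4*h*x - 12*h + x^2 + 3*x
(5) = (w + 3)*(w - 6*sqrt(2))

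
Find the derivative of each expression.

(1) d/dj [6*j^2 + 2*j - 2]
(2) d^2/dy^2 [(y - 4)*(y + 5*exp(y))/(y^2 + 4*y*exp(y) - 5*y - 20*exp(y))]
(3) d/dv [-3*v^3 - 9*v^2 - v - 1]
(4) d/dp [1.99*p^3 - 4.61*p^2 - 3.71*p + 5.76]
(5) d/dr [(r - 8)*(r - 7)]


(1) = 12*j + 2
(2) = (2*(y - 4)*(y + 5*exp(y))*(4*y*exp(y) + 2*y - 16*exp(y) - 5)^2 + (5*(y - 4)*exp(y) + 10*exp(y) + 2)*(y^2 + 4*y*exp(y) - 5*y - 20*exp(y))^2 - 2*((y - 4)*(y + 5*exp(y))*(2*y*exp(y) - 6*exp(y) + 1) + (y - 4)*(5*exp(y) + 1)*(4*y*exp(y) + 2*y - 16*exp(y) - 5) + (y + 5*exp(y))*(4*y*exp(y) + 2*y - 16*exp(y) - 5))*(y^2 + 4*y*exp(y) - 5*y - 20*exp(y)))/(y^2 + 4*y*exp(y) - 5*y - 20*exp(y))^3
(3) = -9*v^2 - 18*v - 1
(4) = 5.97*p^2 - 9.22*p - 3.71
(5) = 2*r - 15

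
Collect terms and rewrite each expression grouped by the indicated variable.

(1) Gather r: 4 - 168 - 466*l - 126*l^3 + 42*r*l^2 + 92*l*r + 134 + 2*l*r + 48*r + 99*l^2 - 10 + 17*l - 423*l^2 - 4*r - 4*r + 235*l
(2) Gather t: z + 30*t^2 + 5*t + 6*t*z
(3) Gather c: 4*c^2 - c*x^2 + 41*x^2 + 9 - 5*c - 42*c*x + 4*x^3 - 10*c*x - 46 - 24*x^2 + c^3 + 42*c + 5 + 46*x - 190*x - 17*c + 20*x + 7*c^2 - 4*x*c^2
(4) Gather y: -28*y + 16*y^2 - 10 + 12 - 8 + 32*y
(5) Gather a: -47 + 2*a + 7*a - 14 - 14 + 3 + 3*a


(1) = -126*l^3 - 324*l^2 - 214*l + r*(42*l^2 + 94*l + 40) - 40
(2) = 30*t^2 + t*(6*z + 5) + z
(3) = c^3 + c^2*(11 - 4*x) + c*(-x^2 - 52*x + 20) + 4*x^3 + 17*x^2 - 124*x - 32
(4) = 16*y^2 + 4*y - 6
(5) = 12*a - 72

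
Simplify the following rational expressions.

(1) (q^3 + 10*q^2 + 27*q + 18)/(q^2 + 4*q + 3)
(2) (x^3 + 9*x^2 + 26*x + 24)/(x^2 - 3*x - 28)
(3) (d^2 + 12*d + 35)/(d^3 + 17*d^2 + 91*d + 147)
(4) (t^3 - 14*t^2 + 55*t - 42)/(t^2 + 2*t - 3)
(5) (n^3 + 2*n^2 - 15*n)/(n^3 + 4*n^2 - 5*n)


(1) = q + 6
(2) = (x^2 + 5*x + 6)/(x - 7)
(3) = (d + 5)/(d^2 + 10*d + 21)
(4) = (t^2 - 13*t + 42)/(t + 3)
(5) = (n - 3)/(n - 1)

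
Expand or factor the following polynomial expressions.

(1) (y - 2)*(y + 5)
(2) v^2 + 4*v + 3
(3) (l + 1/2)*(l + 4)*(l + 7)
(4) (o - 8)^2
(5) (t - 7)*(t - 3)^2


(1) = y^2 + 3*y - 10
(2) = (v + 1)*(v + 3)
(3) = l^3 + 23*l^2/2 + 67*l/2 + 14
(4) = o^2 - 16*o + 64
(5) = t^3 - 13*t^2 + 51*t - 63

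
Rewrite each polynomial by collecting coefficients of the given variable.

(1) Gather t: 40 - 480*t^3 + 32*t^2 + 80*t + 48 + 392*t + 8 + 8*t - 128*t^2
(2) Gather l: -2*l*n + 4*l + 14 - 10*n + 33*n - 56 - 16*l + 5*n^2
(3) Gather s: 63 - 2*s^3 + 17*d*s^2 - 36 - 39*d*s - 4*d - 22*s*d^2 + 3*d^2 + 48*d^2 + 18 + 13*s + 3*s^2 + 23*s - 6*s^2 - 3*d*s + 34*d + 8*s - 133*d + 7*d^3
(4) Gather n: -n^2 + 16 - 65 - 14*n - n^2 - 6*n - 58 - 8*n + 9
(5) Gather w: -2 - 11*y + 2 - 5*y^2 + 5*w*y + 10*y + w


(1) = -480*t^3 - 96*t^2 + 480*t + 96
(2) = l*(-2*n - 12) + 5*n^2 + 23*n - 42
(3) = 7*d^3 + 51*d^2 - 103*d - 2*s^3 + s^2*(17*d - 3) + s*(-22*d^2 - 42*d + 44) + 45
(4) = -2*n^2 - 28*n - 98
(5) = w*(5*y + 1) - 5*y^2 - y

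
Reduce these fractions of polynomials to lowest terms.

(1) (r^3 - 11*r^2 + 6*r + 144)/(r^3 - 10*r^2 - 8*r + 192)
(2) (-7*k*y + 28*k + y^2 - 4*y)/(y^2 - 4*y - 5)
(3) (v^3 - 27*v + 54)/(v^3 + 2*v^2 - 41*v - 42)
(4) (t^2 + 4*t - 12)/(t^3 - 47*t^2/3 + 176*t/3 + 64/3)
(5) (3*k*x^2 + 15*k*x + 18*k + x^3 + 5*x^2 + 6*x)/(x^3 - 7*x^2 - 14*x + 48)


(1) = (r + 3)/(r + 4)
(2) = (-7*k*y + 28*k + y^2 - 4*y)/(y^2 - 4*y - 5)
(3) = (v^3 - 27*v + 54)/(v^3 + 2*v^2 - 41*v - 42)
(4) = (3*t^2 + 12*t - 36)/(3*t^3 - 47*t^2 + 176*t + 64)
(5) = (3*k*x + 6*k + x^2 + 2*x)/(x^2 - 10*x + 16)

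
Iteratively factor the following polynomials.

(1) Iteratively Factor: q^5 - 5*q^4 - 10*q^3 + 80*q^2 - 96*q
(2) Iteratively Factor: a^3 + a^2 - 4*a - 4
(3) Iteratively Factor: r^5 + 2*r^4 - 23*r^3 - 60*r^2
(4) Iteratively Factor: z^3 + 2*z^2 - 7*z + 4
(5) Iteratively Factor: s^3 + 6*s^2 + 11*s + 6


(1) = (q - 3)*(q^4 - 2*q^3 - 16*q^2 + 32*q) = (q - 3)*(q + 4)*(q^3 - 6*q^2 + 8*q) = q*(q - 3)*(q + 4)*(q^2 - 6*q + 8) = q*(q - 4)*(q - 3)*(q + 4)*(q - 2)
(2) = (a + 1)*(a^2 - 4) = (a - 2)*(a + 1)*(a + 2)
(3) = (r)*(r^4 + 2*r^3 - 23*r^2 - 60*r) = r*(r - 5)*(r^3 + 7*r^2 + 12*r) = r^2*(r - 5)*(r^2 + 7*r + 12) = r^2*(r - 5)*(r + 4)*(r + 3)
(4) = (z + 4)*(z^2 - 2*z + 1) = (z - 1)*(z + 4)*(z - 1)
(5) = (s + 1)*(s^2 + 5*s + 6) = (s + 1)*(s + 3)*(s + 2)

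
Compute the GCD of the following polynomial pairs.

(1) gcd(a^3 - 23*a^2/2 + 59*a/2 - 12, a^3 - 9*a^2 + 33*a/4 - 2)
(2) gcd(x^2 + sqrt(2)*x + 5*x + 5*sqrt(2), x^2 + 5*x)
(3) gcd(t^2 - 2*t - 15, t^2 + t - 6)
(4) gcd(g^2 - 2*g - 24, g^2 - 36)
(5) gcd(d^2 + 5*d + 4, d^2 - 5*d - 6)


(1) = a^2 - 17*a/2 + 4
(2) = gcd((x + 5)*(x + sqrt(2)), x*(x + 5)) = x + 5
(3) = t + 3
(4) = gcd((g - 6)*(g + 4), (g - 6)*(g + 6)) = g - 6
(5) = d + 1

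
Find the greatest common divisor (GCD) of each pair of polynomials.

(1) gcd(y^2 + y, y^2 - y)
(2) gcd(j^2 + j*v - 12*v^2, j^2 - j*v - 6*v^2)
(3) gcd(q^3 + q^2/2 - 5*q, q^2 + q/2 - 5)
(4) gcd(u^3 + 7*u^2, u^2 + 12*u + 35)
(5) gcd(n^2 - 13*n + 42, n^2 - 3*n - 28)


(1) = gcd(y*(y + 1), y*(y - 1)) = y
(2) = gcd((j - 3*v)*(j + 4*v), (j - 3*v)*(j + 2*v)) = -j + 3*v
(3) = q^2 + q/2 - 5
(4) = u + 7
(5) = gcd((n - 7)*(n - 6), (n - 7)*(n + 4)) = n - 7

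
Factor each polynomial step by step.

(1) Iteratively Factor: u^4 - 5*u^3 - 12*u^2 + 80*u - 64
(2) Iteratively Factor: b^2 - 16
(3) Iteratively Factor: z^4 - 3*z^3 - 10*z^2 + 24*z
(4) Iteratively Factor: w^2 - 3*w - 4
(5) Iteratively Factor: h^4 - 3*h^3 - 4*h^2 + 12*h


(1) = (u - 4)*(u^3 - u^2 - 16*u + 16) = (u - 4)*(u + 4)*(u^2 - 5*u + 4) = (u - 4)^2*(u + 4)*(u - 1)
(2) = (b + 4)*(b - 4)
(3) = (z - 2)*(z^3 - z^2 - 12*z) = (z - 2)*(z + 3)*(z^2 - 4*z) = (z - 4)*(z - 2)*(z + 3)*(z)
(4) = (w + 1)*(w - 4)
(5) = (h + 2)*(h^3 - 5*h^2 + 6*h) = (h - 3)*(h + 2)*(h^2 - 2*h) = h*(h - 3)*(h + 2)*(h - 2)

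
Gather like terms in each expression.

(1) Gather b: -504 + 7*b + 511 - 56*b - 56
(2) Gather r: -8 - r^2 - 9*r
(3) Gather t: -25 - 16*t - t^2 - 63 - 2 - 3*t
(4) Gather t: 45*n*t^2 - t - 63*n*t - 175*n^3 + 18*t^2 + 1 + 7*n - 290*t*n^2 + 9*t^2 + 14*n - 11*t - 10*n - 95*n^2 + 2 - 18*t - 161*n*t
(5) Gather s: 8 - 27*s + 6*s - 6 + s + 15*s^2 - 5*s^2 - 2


(1) = -49*b - 49
(2) = -r^2 - 9*r - 8
(3) = -t^2 - 19*t - 90
(4) = -175*n^3 - 95*n^2 + 11*n + t^2*(45*n + 27) + t*(-290*n^2 - 224*n - 30) + 3
(5) = 10*s^2 - 20*s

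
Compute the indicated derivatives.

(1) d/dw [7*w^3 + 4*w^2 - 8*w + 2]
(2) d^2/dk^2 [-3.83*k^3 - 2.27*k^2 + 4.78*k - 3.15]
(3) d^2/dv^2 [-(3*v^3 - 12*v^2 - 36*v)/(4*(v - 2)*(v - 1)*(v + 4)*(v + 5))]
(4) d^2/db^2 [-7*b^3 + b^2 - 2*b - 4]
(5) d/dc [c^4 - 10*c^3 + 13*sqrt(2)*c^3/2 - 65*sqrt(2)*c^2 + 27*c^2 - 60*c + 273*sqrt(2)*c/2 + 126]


(1) = 21*w^2 + 8*w - 8
(2) = -22.98*k - 4.54
(3) = 3*(-v^9 + 12*v^8 + 129*v^7 + 416*v^6 + 1848*v^5 + 2976*v^4 - 11000*v^3 - 9840*v^2 + 2400*v + 26560)/(2*(v^12 + 18*v^11 + 93*v^10 - 90*v^9 - 1857*v^8 - 1386*v^7 + 15847*v^6 + 11322*v^5 - 79140*v^4 + 5112*v^3 + 187680*v^2 - 201600*v + 64000))
(4) = 2 - 42*b
(5) = 4*c^3 - 30*c^2 + 39*sqrt(2)*c^2/2 - 130*sqrt(2)*c + 54*c - 60 + 273*sqrt(2)/2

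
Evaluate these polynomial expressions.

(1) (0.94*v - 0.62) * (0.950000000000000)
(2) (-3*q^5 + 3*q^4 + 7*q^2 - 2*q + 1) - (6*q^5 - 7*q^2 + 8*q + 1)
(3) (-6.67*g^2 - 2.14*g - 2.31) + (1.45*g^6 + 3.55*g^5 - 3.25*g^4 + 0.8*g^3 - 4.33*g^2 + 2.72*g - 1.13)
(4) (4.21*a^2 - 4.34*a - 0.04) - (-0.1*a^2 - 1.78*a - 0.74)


(1) = 0.893*v - 0.589
(2) = -9*q^5 + 3*q^4 + 14*q^2 - 10*q
(3) = 1.45*g^6 + 3.55*g^5 - 3.25*g^4 + 0.8*g^3 - 11.0*g^2 + 0.58*g - 3.44
(4) = 4.31*a^2 - 2.56*a + 0.7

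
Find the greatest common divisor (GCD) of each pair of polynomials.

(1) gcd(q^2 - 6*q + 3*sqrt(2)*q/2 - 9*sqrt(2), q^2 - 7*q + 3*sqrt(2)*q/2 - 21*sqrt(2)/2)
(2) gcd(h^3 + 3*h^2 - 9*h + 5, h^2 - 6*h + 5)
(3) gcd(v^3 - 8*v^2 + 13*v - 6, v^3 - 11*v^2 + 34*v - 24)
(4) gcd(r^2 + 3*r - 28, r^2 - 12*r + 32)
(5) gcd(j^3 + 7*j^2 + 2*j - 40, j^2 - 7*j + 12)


(1) = q + 3*sqrt(2)/2
(2) = h - 1
(3) = gcd((v - 6)*(v - 1)^2, (v - 6)*(v - 4)*(v - 1)) = v^2 - 7*v + 6
(4) = gcd((r - 4)*(r + 7), (r - 8)*(r - 4)) = r - 4
(5) = gcd((j - 2)*(j + 4)*(j + 5), (j - 4)*(j - 3)) = 1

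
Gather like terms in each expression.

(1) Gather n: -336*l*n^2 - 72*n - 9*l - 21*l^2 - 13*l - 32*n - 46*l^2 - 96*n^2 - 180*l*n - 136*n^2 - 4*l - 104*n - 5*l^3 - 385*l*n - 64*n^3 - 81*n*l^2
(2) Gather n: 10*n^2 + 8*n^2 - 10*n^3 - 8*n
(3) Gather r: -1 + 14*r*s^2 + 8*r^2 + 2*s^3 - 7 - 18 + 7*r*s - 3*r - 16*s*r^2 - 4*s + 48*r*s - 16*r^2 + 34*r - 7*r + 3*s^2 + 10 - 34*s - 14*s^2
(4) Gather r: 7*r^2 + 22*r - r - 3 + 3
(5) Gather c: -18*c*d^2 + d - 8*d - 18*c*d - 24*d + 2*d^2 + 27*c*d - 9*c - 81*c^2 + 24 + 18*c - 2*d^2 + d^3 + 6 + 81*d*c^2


(1) = -5*l^3 - 67*l^2 - 26*l - 64*n^3 + n^2*(-336*l - 232) + n*(-81*l^2 - 565*l - 208)
(2) = -10*n^3 + 18*n^2 - 8*n
(3) = r^2*(-16*s - 8) + r*(14*s^2 + 55*s + 24) + 2*s^3 - 11*s^2 - 38*s - 16
(4) = 7*r^2 + 21*r
(5) = c^2*(81*d - 81) + c*(-18*d^2 + 9*d + 9) + d^3 - 31*d + 30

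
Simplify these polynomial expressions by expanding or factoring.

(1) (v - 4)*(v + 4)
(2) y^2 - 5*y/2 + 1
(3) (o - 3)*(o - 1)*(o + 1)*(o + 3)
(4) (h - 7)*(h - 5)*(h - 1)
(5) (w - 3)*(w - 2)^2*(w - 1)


(1) = v^2 - 16
(2) = (y - 2)*(y - 1/2)
(3) = o^4 - 10*o^2 + 9
(4) = h^3 - 13*h^2 + 47*h - 35
(5) = w^4 - 8*w^3 + 23*w^2 - 28*w + 12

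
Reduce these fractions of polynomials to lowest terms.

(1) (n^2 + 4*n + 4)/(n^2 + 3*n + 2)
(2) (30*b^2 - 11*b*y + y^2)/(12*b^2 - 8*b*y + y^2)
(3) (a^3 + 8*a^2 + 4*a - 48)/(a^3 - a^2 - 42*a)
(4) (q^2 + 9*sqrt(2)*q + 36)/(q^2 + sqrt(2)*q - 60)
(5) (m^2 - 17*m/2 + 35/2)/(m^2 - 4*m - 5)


(1) = (n + 2)/(n + 1)
(2) = (-5*b + y)/(-2*b + y)
(3) = (a^2 + 2*a - 8)/(a^2 - 7*a)
(4) = (q + 3*sqrt(2))/(q - 5*sqrt(2))
(5) = (2*m - 7)/(2*m + 2)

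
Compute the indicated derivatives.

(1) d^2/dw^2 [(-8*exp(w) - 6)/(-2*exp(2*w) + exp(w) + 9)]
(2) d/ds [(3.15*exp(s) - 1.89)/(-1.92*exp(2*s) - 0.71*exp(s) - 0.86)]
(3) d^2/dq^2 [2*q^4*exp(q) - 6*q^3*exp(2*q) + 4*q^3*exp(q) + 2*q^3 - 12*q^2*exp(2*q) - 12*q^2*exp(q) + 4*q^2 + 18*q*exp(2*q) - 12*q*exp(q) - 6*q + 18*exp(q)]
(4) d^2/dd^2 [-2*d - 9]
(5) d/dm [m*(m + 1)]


(1) = (32*exp(4*w) + 112*exp(3*w) + 828*exp(2*w) + 366*exp(w) + 594)*exp(w)/(8*exp(6*w) - 12*exp(5*w) - 102*exp(4*w) + 107*exp(3*w) + 459*exp(2*w) - 243*exp(w) - 729)
(2) = (6.048*exp(2*s) - 7.2576*exp(s) - 4.0509)*exp(s)/(3.6864*exp(4*s) + 2.7264*exp(3*s) + 3.8065*exp(2*s) + 1.2212*exp(s) + 0.7396)
(3) = 2*q^4*exp(q) - 24*q^3*exp(2*q) + 20*q^3*exp(q) - 120*q^2*exp(2*q) + 36*q^2*exp(q) - 60*q*exp(2*q) - 36*q*exp(q) + 12*q + 48*exp(2*q) - 30*exp(q) + 8
(4) = 0
(5) = 2*m + 1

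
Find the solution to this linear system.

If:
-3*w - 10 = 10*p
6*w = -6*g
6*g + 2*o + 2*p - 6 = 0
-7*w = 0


Then:
g = 0
o = 4
p = -1
w = 0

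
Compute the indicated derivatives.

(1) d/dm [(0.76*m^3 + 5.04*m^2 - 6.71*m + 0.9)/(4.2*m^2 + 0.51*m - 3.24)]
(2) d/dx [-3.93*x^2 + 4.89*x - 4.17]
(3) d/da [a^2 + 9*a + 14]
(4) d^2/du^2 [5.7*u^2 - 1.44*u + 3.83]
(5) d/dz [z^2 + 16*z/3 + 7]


(1) = (3.192*m^4 + 0.7752*m^3 + 23.3652*m^2 - 40.2192*m + 21.2814)/(17.64*m^4 + 4.284*m^3 - 26.9559*m^2 - 3.3048*m + 10.4976)
(2) = 4.89 - 7.86*x
(3) = 2*a + 9
(4) = 11.4000000000000
(5) = 2*z + 16/3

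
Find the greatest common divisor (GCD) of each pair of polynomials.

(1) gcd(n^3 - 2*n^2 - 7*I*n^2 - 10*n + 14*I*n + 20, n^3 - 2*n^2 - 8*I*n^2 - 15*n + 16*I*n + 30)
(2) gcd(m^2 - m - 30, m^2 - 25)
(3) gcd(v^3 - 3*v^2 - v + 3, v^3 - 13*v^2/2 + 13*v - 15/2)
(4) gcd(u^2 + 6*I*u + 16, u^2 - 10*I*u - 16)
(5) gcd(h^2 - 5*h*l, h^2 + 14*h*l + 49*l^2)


(1) = gcd((n - 2)*(n - 5*I)*(n - 2*I), (n - 2)*(n - 5*I)*(n - 3*I)) = n^2 + n*(-2 - 5*I) + 10*I
(2) = gcd((m - 6)*(m + 5), (m - 5)*(m + 5)) = m + 5
(3) = v^2 - 4*v + 3
(4) = u - 2*I
(5) = gcd(h*(h - 5*l), (h + 7*l)^2) = 1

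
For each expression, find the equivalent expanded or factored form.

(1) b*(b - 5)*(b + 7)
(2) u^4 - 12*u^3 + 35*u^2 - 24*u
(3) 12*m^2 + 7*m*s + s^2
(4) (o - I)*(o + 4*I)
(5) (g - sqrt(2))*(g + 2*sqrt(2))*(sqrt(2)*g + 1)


(1) = b^3 + 2*b^2 - 35*b
(2) = u*(u - 8)*(u - 3)*(u - 1)
(3) = (3*m + s)*(4*m + s)
(4) = o^2 + 3*I*o + 4
(5) = sqrt(2)*g^3 + 3*g^2 - 3*sqrt(2)*g - 4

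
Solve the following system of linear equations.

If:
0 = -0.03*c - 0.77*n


Then:
c = -25.6666666666667*n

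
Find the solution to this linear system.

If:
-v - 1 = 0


Then:
v = -1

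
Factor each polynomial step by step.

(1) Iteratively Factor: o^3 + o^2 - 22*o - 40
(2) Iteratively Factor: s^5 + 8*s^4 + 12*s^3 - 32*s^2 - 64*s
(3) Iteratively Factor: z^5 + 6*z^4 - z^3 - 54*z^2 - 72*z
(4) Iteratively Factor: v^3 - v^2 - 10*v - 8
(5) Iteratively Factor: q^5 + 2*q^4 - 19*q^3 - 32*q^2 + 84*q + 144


(1) = (o + 4)*(o^2 - 3*o - 10) = (o + 2)*(o + 4)*(o - 5)
(2) = (s + 2)*(s^4 + 6*s^3 - 32*s) = (s + 2)*(s + 4)*(s^3 + 2*s^2 - 8*s) = (s + 2)*(s + 4)^2*(s^2 - 2*s) = s*(s + 2)*(s + 4)^2*(s - 2)
(3) = (z)*(z^4 + 6*z^3 - z^2 - 54*z - 72) = z*(z + 4)*(z^3 + 2*z^2 - 9*z - 18) = z*(z - 3)*(z + 4)*(z^2 + 5*z + 6) = z*(z - 3)*(z + 3)*(z + 4)*(z + 2)
(4) = (v - 4)*(v^2 + 3*v + 2) = (v - 4)*(v + 1)*(v + 2)
(5) = (q - 3)*(q^4 + 5*q^3 - 4*q^2 - 44*q - 48) = (q - 3)*(q + 2)*(q^3 + 3*q^2 - 10*q - 24) = (q - 3)*(q + 2)*(q + 4)*(q^2 - q - 6) = (q - 3)^2*(q + 2)*(q + 4)*(q + 2)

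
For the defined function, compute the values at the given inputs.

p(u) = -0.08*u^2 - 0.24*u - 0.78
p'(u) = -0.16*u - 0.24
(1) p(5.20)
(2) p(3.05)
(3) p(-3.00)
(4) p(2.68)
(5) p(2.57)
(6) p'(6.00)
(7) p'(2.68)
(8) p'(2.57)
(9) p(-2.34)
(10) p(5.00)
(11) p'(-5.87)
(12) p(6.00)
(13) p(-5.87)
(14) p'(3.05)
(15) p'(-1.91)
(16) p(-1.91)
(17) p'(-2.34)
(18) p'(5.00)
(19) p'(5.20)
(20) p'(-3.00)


(1) = -4.19
(2) = -2.26
(3) = -0.78
(4) = -2.00
(5) = -1.93
(6) = -1.20
(7) = -0.67
(8) = -0.65
(9) = -0.66
(10) = -3.98
(11) = 0.70
(12) = -5.10
(13) = -2.13
(14) = -0.73
(15) = 0.07
(16) = -0.61
(17) = 0.13
(18) = -1.04
(19) = -1.07
(20) = 0.24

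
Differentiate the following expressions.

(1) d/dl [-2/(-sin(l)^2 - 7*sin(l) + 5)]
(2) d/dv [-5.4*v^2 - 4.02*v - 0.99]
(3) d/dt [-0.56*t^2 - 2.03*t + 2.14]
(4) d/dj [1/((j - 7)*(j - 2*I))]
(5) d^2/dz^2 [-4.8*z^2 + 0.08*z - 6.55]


(1) = -2*(2*sin(l) + 7)*cos(l)/(sin(l)^2 + 7*sin(l) - 5)^2
(2) = -10.8*v - 4.02
(3) = -1.12*t - 2.03
(4) = ((7 - j)*(j - 2*I)^2 + (-j + 2*I)*(j - 7)^2)/((j - 7)^3*(j - 2*I)^3)
(5) = -9.60000000000000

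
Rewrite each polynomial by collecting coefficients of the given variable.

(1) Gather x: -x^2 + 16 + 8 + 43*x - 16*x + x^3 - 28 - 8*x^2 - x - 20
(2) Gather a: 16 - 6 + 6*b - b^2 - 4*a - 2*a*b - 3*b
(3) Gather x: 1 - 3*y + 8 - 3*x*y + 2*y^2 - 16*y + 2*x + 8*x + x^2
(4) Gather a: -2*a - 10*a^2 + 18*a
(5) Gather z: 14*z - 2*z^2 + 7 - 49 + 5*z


(1) = x^3 - 9*x^2 + 26*x - 24
(2) = a*(-2*b - 4) - b^2 + 3*b + 10
(3) = x^2 + x*(10 - 3*y) + 2*y^2 - 19*y + 9
(4) = -10*a^2 + 16*a
(5) = -2*z^2 + 19*z - 42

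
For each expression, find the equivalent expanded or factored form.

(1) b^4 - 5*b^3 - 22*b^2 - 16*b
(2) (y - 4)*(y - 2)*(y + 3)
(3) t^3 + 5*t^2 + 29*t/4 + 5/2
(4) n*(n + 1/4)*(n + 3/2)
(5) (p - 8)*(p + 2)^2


(1) = b*(b - 8)*(b + 1)*(b + 2)
(2) = y^3 - 3*y^2 - 10*y + 24
(3) = (t + 1/2)*(t + 2)*(t + 5/2)
(4) = n^3 + 7*n^2/4 + 3*n/8
(5) = p^3 - 4*p^2 - 28*p - 32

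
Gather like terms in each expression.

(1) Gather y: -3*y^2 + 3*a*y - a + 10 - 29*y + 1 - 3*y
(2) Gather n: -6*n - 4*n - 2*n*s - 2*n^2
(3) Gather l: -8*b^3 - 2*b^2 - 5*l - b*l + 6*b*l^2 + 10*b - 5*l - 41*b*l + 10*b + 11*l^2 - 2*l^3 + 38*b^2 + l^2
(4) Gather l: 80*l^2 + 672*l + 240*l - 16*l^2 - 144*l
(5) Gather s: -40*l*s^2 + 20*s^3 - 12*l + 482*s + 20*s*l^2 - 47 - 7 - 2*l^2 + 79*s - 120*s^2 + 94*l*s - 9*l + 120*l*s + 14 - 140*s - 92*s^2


(1) = -a - 3*y^2 + y*(3*a - 32) + 11
(2) = -2*n^2 + n*(-2*s - 10)
(3) = -8*b^3 + 36*b^2 + 20*b - 2*l^3 + l^2*(6*b + 12) + l*(-42*b - 10)
(4) = 64*l^2 + 768*l
(5) = -2*l^2 - 21*l + 20*s^3 + s^2*(-40*l - 212) + s*(20*l^2 + 214*l + 421) - 40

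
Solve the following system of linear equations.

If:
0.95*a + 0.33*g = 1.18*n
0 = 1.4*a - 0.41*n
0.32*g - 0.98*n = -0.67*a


Then:
a = 0.00
g = 0.00
n = 0.00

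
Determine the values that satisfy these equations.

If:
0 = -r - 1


Then:
r = -1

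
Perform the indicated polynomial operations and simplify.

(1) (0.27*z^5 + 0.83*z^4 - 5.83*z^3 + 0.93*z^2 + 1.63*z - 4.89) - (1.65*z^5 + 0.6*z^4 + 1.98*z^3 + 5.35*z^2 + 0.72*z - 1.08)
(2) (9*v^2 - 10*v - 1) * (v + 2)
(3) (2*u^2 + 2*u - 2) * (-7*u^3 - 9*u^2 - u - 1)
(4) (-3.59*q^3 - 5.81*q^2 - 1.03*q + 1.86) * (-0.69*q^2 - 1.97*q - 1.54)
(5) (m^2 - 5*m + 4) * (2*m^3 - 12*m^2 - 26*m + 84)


(1) = -1.38*z^5 + 0.23*z^4 - 7.81*z^3 - 4.42*z^2 + 0.91*z - 3.81
(2) = 9*v^3 + 8*v^2 - 21*v - 2
(3) = -14*u^5 - 32*u^4 - 6*u^3 + 14*u^2 + 2
(4) = 2.4771*q^5 + 11.0812*q^4 + 17.685*q^3 + 9.6931*q^2 - 2.078*q - 2.8644
(5) = 2*m^5 - 22*m^4 + 42*m^3 + 166*m^2 - 524*m + 336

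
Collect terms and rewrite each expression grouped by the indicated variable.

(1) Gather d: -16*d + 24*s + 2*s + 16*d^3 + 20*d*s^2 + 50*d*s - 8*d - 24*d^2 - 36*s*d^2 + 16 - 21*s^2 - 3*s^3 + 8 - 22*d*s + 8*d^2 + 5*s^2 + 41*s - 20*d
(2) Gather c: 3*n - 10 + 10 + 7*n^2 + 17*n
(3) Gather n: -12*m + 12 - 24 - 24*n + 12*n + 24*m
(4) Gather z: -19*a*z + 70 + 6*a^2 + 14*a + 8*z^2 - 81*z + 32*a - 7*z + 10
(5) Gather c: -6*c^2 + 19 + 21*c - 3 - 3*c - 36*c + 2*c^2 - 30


(1) = 16*d^3 + d^2*(-36*s - 16) + d*(20*s^2 + 28*s - 44) - 3*s^3 - 16*s^2 + 67*s + 24
(2) = 7*n^2 + 20*n
(3) = 12*m - 12*n - 12
(4) = 6*a^2 + 46*a + 8*z^2 + z*(-19*a - 88) + 80
(5) = -4*c^2 - 18*c - 14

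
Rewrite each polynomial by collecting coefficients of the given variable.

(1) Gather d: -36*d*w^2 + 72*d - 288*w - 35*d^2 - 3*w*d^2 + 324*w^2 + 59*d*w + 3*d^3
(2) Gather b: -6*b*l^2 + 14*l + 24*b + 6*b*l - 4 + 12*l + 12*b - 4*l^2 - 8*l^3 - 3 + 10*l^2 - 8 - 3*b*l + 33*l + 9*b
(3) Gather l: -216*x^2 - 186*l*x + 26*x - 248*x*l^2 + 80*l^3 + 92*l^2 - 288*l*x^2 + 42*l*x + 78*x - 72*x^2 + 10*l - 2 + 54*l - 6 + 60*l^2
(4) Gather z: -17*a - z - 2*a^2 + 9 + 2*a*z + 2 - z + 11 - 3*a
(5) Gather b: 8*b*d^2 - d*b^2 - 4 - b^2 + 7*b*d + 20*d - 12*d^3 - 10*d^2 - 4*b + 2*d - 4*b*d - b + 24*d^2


(1) = 3*d^3 + d^2*(-3*w - 35) + d*(-36*w^2 + 59*w + 72) + 324*w^2 - 288*w
(2) = b*(-6*l^2 + 3*l + 45) - 8*l^3 + 6*l^2 + 59*l - 15
(3) = 80*l^3 + l^2*(152 - 248*x) + l*(-288*x^2 - 144*x + 64) - 288*x^2 + 104*x - 8
(4) = -2*a^2 - 20*a + z*(2*a - 2) + 22
(5) = b^2*(-d - 1) + b*(8*d^2 + 3*d - 5) - 12*d^3 + 14*d^2 + 22*d - 4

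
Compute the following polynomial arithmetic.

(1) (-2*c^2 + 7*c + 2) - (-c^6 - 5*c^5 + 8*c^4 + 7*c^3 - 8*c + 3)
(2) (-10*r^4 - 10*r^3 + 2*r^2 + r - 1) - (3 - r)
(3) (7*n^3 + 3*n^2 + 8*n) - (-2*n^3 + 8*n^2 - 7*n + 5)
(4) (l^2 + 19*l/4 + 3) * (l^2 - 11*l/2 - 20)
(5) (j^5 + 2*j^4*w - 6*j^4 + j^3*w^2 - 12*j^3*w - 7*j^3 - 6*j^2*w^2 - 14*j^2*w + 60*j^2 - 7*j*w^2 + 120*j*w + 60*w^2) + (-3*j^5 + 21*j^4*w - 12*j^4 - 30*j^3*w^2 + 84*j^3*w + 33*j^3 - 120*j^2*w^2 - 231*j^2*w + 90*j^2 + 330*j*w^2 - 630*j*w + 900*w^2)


(1) = c^6 + 5*c^5 - 8*c^4 - 7*c^3 - 2*c^2 + 15*c - 1
(2) = -10*r^4 - 10*r^3 + 2*r^2 + 2*r - 4
(3) = 9*n^3 - 5*n^2 + 15*n - 5
(4) = l^4 - 3*l^3/4 - 345*l^2/8 - 223*l/2 - 60
(5) = -2*j^5 + 23*j^4*w - 18*j^4 - 29*j^3*w^2 + 72*j^3*w + 26*j^3 - 126*j^2*w^2 - 245*j^2*w + 150*j^2 + 323*j*w^2 - 510*j*w + 960*w^2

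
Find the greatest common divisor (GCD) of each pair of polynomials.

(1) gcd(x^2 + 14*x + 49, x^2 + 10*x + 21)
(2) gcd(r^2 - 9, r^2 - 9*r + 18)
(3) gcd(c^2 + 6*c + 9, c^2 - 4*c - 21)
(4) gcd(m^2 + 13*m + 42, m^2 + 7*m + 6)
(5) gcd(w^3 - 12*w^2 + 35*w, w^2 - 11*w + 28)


(1) = gcd((x + 7)^2, (x + 3)*(x + 7)) = x + 7
(2) = r - 3
(3) = gcd((c + 3)^2, (c - 7)*(c + 3)) = c + 3
(4) = m + 6
(5) = w - 7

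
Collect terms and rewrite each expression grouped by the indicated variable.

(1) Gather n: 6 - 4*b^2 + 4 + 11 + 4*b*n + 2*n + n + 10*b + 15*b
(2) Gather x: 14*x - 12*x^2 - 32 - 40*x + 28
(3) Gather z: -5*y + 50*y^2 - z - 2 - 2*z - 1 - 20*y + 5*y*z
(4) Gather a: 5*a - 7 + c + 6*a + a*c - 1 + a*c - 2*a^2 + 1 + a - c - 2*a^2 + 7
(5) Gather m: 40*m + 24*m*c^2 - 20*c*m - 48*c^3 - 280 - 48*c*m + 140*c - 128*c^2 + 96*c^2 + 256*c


(1) = -4*b^2 + 25*b + n*(4*b + 3) + 21
(2) = -12*x^2 - 26*x - 4
(3) = 50*y^2 - 25*y + z*(5*y - 3) - 3
(4) = -4*a^2 + a*(2*c + 12)
(5) = -48*c^3 - 32*c^2 + 396*c + m*(24*c^2 - 68*c + 40) - 280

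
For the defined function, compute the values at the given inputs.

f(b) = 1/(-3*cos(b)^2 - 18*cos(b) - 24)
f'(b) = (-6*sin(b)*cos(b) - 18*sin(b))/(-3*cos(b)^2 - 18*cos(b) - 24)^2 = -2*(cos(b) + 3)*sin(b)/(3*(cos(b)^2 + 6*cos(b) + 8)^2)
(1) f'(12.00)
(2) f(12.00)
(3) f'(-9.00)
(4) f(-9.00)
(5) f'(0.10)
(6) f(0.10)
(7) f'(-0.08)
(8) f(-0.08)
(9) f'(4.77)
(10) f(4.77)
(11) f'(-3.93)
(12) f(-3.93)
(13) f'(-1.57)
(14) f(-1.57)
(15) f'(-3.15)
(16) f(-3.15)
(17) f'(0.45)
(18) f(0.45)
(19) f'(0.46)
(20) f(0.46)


(1) = 0.01
(2) = -0.02
(3) = 0.05
(4) = -0.10
(5) = -0.00
(6) = -0.02
(7) = 0.00
(8) = -0.02
(9) = 0.03
(10) = -0.04
(11) = -0.06
(12) = -0.08
(13) = 0.03
(14) = -0.04
(15) = -0.00
(16) = -0.11
(17) = -0.01
(18) = -0.02
(19) = -0.01
(20) = -0.02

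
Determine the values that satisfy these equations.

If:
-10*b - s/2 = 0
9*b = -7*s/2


Then:
b = 0
s = 0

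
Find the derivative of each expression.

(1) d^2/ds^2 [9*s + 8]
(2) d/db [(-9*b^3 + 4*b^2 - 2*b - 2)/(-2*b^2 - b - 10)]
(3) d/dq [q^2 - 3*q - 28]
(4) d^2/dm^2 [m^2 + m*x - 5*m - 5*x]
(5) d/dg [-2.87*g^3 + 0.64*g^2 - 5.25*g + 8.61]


(1) = 0
(2) = 2*(9*b^4 + 9*b^3 + 131*b^2 - 44*b + 9)/(4*b^4 + 4*b^3 + 41*b^2 + 20*b + 100)
(3) = 2*q - 3
(4) = 2
(5) = -8.61*g^2 + 1.28*g - 5.25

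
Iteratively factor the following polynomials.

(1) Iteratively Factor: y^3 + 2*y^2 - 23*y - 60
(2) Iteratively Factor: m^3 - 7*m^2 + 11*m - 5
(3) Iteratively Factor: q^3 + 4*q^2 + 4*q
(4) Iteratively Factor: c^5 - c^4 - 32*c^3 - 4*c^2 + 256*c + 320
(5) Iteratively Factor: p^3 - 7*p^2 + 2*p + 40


(1) = (y + 3)*(y^2 - y - 20) = (y - 5)*(y + 3)*(y + 4)
(2) = (m - 1)*(m^2 - 6*m + 5) = (m - 1)^2*(m - 5)
(3) = (q + 2)*(q^2 + 2*q) = q*(q + 2)*(q + 2)
(4) = (c + 2)*(c^4 - 3*c^3 - 26*c^2 + 48*c + 160) = (c - 4)*(c + 2)*(c^3 + c^2 - 22*c - 40) = (c - 5)*(c - 4)*(c + 2)*(c^2 + 6*c + 8) = (c - 5)*(c - 4)*(c + 2)^2*(c + 4)
(5) = (p - 5)*(p^2 - 2*p - 8) = (p - 5)*(p - 4)*(p + 2)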